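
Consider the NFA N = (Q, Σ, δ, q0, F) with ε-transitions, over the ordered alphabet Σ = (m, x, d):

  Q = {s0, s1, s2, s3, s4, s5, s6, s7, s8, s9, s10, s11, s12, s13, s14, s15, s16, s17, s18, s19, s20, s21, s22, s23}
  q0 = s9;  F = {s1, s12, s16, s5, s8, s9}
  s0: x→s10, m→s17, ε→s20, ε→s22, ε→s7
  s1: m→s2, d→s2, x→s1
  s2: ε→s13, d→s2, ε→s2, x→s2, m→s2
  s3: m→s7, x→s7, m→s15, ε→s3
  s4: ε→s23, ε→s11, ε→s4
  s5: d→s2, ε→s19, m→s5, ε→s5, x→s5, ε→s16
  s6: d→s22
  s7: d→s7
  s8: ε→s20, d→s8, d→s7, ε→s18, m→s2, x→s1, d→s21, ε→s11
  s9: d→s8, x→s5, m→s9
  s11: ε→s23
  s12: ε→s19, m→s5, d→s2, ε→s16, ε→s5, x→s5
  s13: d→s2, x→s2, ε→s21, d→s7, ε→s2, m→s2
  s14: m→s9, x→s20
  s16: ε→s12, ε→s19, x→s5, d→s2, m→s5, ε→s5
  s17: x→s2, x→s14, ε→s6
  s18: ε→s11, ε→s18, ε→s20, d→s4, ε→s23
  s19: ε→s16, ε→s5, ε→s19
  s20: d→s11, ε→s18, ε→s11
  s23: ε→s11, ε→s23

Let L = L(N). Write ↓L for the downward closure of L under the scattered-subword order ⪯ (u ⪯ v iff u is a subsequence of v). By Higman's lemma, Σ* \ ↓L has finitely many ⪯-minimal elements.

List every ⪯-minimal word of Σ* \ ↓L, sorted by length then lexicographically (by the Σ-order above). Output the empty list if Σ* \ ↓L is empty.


|Q|=24, |F|=6, |δ|=76 (36 ε).
min D↑ (5 st, q0=0, F={3}): 0:m→0,x→1,d→2 1:m→1,x→1,d→3 2:m→3,x→4,d→2 3:m→3,x→3,d→3 4:m→3,x→4,d→3.
'xd': N↓-sim [16, 9, 4] end={s13,s2,s21,s7} rej; 2/2 del acc.
'dm': |S_i|=[16, 11, 4] end={s13,s2,s21,s7} rej; 2/2 single-dels accept.
2 minimals (antichain).

A = [xd, dm].


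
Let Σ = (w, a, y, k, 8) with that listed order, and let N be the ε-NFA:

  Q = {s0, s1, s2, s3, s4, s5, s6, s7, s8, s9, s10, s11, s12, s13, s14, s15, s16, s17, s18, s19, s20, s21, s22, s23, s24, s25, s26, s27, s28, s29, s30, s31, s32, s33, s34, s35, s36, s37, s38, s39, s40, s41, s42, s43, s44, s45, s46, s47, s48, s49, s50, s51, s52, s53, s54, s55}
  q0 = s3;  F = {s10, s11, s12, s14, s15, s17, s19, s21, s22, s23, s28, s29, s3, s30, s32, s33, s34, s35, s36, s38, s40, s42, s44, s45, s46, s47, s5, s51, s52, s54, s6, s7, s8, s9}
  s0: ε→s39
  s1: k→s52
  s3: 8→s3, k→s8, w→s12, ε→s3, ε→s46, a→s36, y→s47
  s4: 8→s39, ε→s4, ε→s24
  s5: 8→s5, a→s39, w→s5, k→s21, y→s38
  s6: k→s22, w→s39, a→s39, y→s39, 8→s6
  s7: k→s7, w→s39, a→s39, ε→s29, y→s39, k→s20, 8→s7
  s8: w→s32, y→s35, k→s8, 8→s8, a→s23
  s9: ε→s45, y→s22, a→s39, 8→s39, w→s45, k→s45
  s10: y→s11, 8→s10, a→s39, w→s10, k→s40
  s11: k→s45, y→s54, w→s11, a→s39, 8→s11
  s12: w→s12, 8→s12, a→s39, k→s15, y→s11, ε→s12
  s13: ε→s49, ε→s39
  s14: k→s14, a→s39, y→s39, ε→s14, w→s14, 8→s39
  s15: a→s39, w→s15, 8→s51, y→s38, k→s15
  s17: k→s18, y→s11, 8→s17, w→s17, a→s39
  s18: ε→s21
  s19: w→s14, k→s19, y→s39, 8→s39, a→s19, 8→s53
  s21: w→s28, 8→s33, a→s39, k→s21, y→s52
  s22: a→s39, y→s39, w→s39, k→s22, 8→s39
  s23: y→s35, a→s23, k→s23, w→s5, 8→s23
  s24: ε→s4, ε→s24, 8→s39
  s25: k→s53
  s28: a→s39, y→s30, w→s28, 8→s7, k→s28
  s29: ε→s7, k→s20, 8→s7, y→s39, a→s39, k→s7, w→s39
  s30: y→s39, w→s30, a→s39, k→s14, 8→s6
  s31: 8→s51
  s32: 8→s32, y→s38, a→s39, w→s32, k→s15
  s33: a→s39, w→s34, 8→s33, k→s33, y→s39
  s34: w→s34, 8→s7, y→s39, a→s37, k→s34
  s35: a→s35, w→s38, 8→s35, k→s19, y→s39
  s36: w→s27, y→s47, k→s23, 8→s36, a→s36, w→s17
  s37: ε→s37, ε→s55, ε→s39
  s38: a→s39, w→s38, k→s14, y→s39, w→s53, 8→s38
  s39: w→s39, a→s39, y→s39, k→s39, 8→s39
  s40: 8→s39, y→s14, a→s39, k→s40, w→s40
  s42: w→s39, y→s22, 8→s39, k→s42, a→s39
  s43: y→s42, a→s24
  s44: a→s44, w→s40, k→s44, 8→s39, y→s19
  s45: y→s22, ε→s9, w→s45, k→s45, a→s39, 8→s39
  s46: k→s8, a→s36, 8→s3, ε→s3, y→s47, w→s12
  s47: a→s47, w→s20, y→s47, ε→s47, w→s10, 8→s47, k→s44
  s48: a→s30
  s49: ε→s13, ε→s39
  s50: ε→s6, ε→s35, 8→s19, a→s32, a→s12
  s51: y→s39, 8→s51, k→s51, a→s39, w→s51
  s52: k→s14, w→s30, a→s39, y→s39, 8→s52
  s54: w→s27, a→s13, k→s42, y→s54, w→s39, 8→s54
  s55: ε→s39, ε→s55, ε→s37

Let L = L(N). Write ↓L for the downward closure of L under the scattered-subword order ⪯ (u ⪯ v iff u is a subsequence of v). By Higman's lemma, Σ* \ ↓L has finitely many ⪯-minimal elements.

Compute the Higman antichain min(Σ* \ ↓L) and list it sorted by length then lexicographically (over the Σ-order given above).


A = [wa, yk8, kyy, wyyw, wk8y, awkw8w].

|Q|=56, |F|=34, |δ|=221 (28 ε).
min D↑ (32 st, q0=0, F={5}): 0:w→1,a→2,y→3,k→4,8→0 1:w→1,a→5,y→6,k→7,8→1 2:w→8,a→2,y→3,k→9,8→2 3:w→10,a→3,y→3,k→11,8→3 4:w→12,a→9,y→13,k→4,8→4 5:w→5,a→5,y→5,k→5,8→5 6:w→6,a→5,y→14,k→15,8→6 7:w→7,a→5,y→16,k→7,8→17 8:w→8,a→5,y→6,k→18,8→8 9:w→19,a→9,y→13,k→9,8→9 10:w→10,a→5,y→6,k→20,8→10 11:w→20,a→11,y→21,k→11,8→5 12:w→12,a→5,y→16,k→7,8→12 13:w→16,a→13,y→5,k→21,8→13 14:w→5,a→5,y→14,k→22,8→14 15:w→15,a→5,y→23,k→15,8→5 16:w→16,a→5,y→5,k→24,8→16 17:w→17,a→5,y→5,k→17,8→17 18:w→25,a→5,y→26,k→18,8→27 19:w→19,a→5,y→16,k→18,8→19 20:w→20,a→5,y→24,k→20,8→5 21:w→24,a→21,y→5,k→21,8→5 22:w→5,a→5,y→23,k→22,8→5 23:w→5,a→5,y→5,k→23,8→5 24:w→24,a→5,y→5,k→24,8→5 25:w→25,a→5,y→28,k→25,8→29 26:w→28,a→5,y→5,k→24,8→26 27:w→30,a→5,y→5,k→27,8→27 28:w→28,a→5,y→5,k→24,8→31 29:w→5,a→5,y→5,k→29,8→29 30:w→30,a→5,y→5,k→30,8→29 31:w→5,a→5,y→5,k→23,8→31 [Hopcroft].
'wa': run [43, 34, 5] end={s13,s37,s39,s49,s55} ∉↓L; 2/2 deletions ∈↓L.
'yk8': run [43, 23, 10, 2] end={s39,s53} ∉↓L; 3/3 single-dels accept.
'kyy': N↓-sim [43, 31, 10, 1] end={s39} rej; 3/3 single-dels accept.
'wyyw': run [43, 34, 16, 7, 2] end={s27,s39} — reject; 4/4 deletions ∈↓L.
'wk8y': N↓-sim [43, 34, 24, 16, 1] end={s39} — reject; 4/4 deletions ∈↓L.
'awkw8w': N↓-sim [43, 36, 30, 20, 15, 6, 1] end={s39} rej; 6/6 del acc.
6 words, ⪯-incomp.


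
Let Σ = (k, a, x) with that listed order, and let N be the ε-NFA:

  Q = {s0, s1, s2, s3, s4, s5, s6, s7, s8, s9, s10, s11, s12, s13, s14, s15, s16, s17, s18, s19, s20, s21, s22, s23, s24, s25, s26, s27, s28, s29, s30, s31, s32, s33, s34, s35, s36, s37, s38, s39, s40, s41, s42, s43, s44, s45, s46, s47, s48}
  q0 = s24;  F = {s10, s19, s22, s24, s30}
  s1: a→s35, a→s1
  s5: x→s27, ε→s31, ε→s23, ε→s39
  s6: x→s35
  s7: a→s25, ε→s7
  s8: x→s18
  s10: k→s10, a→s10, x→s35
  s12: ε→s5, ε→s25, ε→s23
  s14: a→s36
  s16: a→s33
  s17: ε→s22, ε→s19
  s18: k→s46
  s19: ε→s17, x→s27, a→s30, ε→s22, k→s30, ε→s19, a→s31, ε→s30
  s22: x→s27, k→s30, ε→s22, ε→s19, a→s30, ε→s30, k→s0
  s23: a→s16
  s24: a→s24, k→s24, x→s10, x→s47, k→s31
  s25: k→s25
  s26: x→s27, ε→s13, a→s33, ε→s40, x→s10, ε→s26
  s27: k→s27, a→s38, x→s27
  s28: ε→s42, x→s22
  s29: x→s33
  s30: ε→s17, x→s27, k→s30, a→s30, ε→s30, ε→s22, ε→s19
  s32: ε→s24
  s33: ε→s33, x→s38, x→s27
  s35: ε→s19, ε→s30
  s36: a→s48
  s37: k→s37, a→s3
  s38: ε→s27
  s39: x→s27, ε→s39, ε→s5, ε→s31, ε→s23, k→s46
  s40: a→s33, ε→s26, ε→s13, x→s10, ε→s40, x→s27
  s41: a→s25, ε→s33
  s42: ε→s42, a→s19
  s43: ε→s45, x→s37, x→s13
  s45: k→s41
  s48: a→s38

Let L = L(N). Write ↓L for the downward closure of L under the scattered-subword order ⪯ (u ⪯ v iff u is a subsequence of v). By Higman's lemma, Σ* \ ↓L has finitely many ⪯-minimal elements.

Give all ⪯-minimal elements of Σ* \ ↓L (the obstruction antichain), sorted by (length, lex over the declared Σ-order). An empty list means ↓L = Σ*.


min(Σ*\↓L) = [xxx].

|Q|=49, |F|=5, |δ|=93 (39 ε).
min D↑ (4 st, q0=0, F={3}): 0:k→0,a→0,x→1 1:k→1,a→1,x→2 2:k→2,a→2,x→3 3:k→3,a→3,x→3 [Hopcroft].
'xxx': N↓-sim [12, 11, 9, 2] end={s27,s38} ∉↓L; 3/3 del acc.
1 words, ⪯-incomp.


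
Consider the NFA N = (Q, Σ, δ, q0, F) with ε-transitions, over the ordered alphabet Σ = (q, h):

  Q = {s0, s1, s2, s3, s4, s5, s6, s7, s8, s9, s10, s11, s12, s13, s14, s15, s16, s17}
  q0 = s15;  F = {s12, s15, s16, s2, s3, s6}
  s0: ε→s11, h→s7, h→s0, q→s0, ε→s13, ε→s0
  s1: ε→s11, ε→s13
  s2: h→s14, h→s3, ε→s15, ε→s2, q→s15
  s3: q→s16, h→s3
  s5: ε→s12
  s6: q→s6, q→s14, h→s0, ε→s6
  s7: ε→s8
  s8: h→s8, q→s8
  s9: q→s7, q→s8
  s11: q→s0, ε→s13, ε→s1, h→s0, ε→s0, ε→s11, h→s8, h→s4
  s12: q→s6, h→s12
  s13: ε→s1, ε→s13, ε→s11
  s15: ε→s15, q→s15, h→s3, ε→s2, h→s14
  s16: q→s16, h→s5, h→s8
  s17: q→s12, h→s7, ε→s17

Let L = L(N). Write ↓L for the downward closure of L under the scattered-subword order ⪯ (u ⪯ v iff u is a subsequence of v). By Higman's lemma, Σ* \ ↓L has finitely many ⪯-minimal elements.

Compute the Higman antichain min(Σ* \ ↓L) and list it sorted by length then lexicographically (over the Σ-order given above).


|Q|=18, |F|=6, |δ|=49 (20 ε).
min D↑ (6 st, q0=0, F={5}): 0:q→0,h→1 1:q→2,h→1 2:q→2,h→3 3:q→4,h→3 4:q→4,h→5 5:q→5,h→5 (ε-aug+det+¬).
'hqhqh': run [15, 13, 12, 11, 9, 7] end={s0,s1,s11,s13,s4,s7,s8} ∉↓L; 5/5 deletions ∈↓L.
1 minimals (antichain).

Antichain: [hqhqh].


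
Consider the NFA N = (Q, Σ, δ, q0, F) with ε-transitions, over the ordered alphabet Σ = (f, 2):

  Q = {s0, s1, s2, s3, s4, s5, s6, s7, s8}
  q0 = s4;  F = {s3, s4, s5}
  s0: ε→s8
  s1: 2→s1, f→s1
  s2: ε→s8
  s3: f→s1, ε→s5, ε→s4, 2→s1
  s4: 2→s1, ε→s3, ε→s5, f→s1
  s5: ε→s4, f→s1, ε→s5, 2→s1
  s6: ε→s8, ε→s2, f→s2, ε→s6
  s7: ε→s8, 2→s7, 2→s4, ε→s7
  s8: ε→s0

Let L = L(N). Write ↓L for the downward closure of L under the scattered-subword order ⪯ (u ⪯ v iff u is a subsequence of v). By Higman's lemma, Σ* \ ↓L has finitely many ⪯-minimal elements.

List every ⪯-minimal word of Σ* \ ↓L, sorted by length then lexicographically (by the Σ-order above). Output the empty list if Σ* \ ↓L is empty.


|Q|=9, |F|=3, |δ|=25 (14 ε).
min D↑ (2 st, q0=0, F={1}): 0:f→1,2→1 1:f→1,2→1 [Hopcroft].
'f': N↓-sim [4, 1] end={s1} ∉↓L; 1/1 deletions ∈↓L.
'2': |S_i|=[4, 1] end={s1} — reject; 1/1 del acc.
2 words, ⪯-incomp.

A = [f, 2].


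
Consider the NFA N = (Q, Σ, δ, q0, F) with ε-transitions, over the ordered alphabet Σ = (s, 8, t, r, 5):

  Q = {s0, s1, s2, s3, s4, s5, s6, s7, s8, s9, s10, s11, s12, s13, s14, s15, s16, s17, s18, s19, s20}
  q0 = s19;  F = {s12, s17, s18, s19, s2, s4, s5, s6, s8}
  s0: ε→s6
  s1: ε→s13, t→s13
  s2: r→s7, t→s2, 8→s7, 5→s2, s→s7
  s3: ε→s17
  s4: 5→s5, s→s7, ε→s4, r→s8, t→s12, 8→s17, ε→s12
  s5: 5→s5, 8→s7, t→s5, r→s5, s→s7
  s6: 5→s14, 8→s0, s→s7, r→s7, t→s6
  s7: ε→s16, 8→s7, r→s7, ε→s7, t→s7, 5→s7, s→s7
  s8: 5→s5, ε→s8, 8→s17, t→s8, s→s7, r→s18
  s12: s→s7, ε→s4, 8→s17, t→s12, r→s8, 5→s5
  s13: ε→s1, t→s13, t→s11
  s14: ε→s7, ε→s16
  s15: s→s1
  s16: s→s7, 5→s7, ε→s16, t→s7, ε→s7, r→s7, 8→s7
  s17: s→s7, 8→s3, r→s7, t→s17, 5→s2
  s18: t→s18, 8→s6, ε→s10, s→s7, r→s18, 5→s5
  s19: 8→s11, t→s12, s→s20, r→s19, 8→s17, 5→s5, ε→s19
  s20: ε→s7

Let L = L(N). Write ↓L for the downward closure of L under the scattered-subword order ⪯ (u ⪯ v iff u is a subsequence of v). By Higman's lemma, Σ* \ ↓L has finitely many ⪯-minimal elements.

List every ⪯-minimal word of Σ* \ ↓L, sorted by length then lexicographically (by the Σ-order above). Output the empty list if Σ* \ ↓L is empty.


A = [s, 8r, 58, trr85].

|Q|=21, |F|=9, |δ|=77 (17 ε).
min D↑ (9 st, q0=0, F={1}): 0:s→1,8→2,t→3,r→0,5→4 1:s→1,8→1,t→1,r→1,5→1 2:s→1,8→2,t→2,r→1,5→5 3:s→1,8→2,t→3,r→6,5→4 4:s→1,8→1,t→4,r→4,5→4 5:s→1,8→1,t→5,r→1,5→5 6:s→1,8→2,t→6,r→7,5→4 7:s→1,8→8,t→7,r→7,5→4 8:s→1,8→8,t→8,r→1,5→1 [Hopcroft].
's': run [17, 3] end={s16,s20,s7} — reject; 1/1 deletions ∈↓L.
'8r': |S_i|=[17, 9, 2] end={s16,s7} rej; 2/2 del acc.
'58': N↓-sim [17, 5, 2] end={s16,s7} ∉↓L; 2/2 single-dels accept.
'trr85': |S_i|=[17, 14, 12, 8, 5, 3] end={s14,s16,s7} rej; 5/5 single-dels accept.
4 obstructions.


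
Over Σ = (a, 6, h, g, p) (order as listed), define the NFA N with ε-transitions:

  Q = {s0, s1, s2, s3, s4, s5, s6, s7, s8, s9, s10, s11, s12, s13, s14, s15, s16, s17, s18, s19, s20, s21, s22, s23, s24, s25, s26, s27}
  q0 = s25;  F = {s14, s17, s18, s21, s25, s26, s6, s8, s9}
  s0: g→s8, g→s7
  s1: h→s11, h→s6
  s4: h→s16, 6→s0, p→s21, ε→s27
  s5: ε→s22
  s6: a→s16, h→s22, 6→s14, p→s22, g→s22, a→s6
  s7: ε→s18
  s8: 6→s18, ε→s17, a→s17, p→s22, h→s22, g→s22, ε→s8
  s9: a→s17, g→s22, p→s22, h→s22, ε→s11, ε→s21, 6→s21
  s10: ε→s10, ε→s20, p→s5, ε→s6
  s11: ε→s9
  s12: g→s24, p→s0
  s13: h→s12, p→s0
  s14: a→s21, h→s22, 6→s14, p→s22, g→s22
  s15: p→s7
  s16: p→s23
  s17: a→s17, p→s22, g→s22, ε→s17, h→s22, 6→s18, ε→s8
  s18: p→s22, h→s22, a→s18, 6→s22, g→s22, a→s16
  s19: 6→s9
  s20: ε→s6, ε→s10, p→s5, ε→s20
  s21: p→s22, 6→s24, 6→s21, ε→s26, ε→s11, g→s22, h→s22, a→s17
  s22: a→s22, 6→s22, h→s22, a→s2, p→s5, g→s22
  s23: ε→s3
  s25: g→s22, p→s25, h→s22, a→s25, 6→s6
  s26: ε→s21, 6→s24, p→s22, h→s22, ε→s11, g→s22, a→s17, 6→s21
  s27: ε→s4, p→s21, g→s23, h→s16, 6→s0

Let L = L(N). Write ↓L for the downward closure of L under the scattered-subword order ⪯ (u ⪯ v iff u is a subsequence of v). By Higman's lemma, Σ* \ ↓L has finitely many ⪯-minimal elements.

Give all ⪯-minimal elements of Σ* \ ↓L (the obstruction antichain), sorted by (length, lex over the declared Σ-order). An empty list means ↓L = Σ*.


|Q|=28, |F|=9, |δ|=97 (22 ε).
min D↑ (7 st, q0=0, F={2}): 0:a→0,6→1,h→2,g→2,p→0 1:a→1,6→3,h→2,g→2,p→2 2:a→2,6→2,h→2,g→2,p→2 3:a→4,6→3,h→2,g→2,p→2 4:a→5,6→4,h→2,g→2,p→2 5:a→5,6→6,h→2,g→2,p→2 6:a→6,6→2,h→2,g→2,p→2 [Hopcroft].
'h': N↓-sim [17, 3] end={s2,s22,s5} rej; 1/1 del acc.
'g': run [17, 3] end={s2,s22,s5} — reject; 1/1 del acc.
'6p': run [17, 16, 5] end={s2,s22,s23,s3,s5} rej; 2/2 del acc.
'66aa66': |S_i|=[17, 16, 15, 14, 9, 7, 3] end={s2,s22,s5} — reject; 6/6 single-dels accept.
4 words, ⪯-incomp.

Antichain: [h, g, 6p, 66aa66].


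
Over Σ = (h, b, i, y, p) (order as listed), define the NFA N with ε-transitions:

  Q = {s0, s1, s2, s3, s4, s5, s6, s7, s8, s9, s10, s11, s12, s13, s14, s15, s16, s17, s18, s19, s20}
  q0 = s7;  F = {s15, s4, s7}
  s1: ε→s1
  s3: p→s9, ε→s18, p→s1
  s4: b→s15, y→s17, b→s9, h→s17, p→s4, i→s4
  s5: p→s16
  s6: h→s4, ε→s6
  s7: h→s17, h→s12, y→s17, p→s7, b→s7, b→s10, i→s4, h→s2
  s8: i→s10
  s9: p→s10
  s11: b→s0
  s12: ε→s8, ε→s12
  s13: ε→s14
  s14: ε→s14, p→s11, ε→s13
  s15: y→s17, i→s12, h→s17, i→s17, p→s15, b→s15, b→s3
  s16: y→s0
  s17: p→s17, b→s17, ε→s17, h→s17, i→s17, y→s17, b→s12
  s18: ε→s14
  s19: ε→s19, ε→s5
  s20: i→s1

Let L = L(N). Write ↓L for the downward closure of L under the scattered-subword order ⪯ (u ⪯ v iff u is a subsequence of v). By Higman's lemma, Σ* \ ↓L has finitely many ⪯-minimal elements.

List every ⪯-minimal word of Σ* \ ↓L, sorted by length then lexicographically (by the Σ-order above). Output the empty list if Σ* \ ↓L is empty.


Antichain: [h, y, ibi].

|Q|=21, |F|=3, |δ|=49 (12 ε).
min D↑ (4 st, q0=0, F={1}): 0:h→1,b→0,i→2,y→1,p→0 1:h→1,b→1,i→1,y→1,p→1 2:h→1,b→3,i→2,y→1,p→2 3:h→1,b→3,i→1,y→1,p→3.
'h': |S_i|=[16, 5] end={s10,s12,s17,s2,s8} — reject; 1/1 deletions ∈↓L.
'y': |S_i|=[16, 4] end={s10,s12,s17,s8} rej; 1/1 deletions ∈↓L.
'ibi': run [16, 14, 13, 4] end={s10,s12,s17,s8} ∉↓L; 3/3 single-dels accept.
3 words, ⪯-incomp.


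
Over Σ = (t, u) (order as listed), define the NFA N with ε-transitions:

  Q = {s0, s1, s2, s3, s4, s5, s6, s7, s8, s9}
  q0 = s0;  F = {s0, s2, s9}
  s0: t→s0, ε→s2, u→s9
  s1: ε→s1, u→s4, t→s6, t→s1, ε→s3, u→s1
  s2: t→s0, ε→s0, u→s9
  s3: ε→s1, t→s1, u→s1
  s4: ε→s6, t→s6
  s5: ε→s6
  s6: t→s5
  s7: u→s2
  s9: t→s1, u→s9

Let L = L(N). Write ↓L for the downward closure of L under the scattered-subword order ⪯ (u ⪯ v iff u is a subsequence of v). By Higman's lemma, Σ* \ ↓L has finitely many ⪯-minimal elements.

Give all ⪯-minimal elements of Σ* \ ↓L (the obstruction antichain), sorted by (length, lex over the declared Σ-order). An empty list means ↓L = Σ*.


A = [ut].

|Q|=10, |F|=3, |δ|=22 (7 ε).
min D↑ (3 st, q0=0, F={2}): 0:t→0,u→1 1:t→2,u→1 2:t→2,u→2 [Hopcroft].
'ut': run [8, 6, 5] end={s1,s3,s4,s5,s6} ∉↓L; 2/2 deletions ∈↓L.
1 minimals (antichain).


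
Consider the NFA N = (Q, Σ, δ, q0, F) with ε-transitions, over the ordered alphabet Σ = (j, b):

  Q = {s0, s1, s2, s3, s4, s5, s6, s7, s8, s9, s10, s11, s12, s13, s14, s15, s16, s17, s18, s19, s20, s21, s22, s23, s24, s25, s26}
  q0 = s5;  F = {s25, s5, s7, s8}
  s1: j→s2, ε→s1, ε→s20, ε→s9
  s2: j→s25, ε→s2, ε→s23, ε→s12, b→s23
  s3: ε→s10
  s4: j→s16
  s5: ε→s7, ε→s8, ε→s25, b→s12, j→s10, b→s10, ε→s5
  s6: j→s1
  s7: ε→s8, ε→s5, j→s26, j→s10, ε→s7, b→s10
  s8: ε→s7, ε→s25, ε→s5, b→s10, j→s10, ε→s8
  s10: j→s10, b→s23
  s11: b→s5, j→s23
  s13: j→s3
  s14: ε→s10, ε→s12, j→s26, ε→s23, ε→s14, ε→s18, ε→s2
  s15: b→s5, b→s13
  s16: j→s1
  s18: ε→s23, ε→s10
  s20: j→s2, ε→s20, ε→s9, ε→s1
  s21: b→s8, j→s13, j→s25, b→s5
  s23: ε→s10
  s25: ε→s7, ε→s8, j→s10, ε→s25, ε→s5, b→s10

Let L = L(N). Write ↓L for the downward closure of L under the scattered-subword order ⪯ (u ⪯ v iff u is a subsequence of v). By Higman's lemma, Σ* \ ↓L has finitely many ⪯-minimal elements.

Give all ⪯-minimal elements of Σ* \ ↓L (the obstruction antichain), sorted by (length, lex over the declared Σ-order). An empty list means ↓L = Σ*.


|Q|=27, |F|=4, |δ|=63 (34 ε).
min D↑ (2 st, q0=0, F={1}): 0:j→1,b→1 1:j→1,b→1 [Hopcroft].
'j': N↓-sim [8, 3] end={s10,s23,s26} ∉↓L; 1/1 single-dels accept.
'b': run [8, 3] end={s10,s12,s23} — reject; 1/1 del acc.
2 words, ⪯-incomp.

A = [j, b].


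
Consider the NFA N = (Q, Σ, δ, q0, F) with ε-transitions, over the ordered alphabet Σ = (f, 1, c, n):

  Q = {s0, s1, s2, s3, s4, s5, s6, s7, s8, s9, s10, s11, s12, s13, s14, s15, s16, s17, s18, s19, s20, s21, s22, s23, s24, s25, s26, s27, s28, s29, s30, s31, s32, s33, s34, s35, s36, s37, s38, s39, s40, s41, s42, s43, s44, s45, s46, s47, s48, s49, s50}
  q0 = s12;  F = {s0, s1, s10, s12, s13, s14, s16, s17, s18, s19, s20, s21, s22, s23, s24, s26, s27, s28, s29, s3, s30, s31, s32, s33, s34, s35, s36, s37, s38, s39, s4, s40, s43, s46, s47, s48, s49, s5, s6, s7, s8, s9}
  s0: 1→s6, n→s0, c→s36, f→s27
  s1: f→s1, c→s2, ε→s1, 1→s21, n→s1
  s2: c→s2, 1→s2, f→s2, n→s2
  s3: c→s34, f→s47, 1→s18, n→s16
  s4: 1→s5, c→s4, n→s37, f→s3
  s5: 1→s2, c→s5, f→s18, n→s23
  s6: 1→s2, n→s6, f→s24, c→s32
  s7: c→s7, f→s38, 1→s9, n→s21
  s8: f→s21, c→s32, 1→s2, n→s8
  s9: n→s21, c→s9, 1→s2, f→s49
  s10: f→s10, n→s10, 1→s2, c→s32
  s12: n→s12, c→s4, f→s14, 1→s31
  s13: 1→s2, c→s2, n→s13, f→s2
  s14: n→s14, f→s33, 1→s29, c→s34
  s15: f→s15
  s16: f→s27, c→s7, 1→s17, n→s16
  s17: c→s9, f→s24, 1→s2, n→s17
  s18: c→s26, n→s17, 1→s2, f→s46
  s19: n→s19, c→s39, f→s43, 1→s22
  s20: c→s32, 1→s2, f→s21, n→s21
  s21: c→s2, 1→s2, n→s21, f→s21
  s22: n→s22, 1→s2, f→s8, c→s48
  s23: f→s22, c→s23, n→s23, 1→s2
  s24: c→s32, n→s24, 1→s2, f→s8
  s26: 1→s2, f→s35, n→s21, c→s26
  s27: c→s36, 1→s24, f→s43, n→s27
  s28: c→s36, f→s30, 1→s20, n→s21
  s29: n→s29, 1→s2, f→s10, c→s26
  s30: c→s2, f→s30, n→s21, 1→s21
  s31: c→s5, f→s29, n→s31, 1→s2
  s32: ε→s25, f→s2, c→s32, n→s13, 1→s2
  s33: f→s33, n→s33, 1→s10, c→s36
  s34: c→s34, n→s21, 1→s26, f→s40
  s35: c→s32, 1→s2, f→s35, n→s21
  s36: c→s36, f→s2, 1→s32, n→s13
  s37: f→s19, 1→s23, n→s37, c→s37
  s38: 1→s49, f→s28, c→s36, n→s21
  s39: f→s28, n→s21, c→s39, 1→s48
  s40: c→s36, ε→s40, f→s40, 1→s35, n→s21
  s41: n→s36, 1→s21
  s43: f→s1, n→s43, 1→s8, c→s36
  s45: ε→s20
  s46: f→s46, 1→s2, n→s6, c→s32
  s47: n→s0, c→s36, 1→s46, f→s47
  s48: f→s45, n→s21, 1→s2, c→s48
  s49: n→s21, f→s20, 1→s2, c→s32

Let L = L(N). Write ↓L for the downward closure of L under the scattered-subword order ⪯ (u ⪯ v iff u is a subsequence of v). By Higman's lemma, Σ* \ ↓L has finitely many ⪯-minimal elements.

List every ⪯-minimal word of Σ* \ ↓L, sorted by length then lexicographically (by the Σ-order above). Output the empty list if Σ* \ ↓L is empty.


min(Σ*\↓L) = [11, ffcf, fcn1, fcnc, cnfffc].

|Q|=51, |F|=42, |δ|=179 (4 ε).
min D↑ (43 st, q0=0, F={7}): 0:f→1,1→2,c→3,n→0 1:f→4,1→5,c→6,n→1 2:f→5,1→7,c→8,n→2 3:f→9,1→8,c→3,n→10 4:f→4,1→11,c→12,n→4 5:f→11,1→7,c→13,n→5 6:f→14,1→13,c→6,n→15 7:f→7,1→7,c→7,n→7 8:f→16,1→7,c→8,n→17 9:f→18,1→16,c→6,n→19 10:f→20,1→17,c→10,n→10 11:f→11,1→7,c→21,n→11 12:f→7,1→21,c→12,n→22 13:f→23,1→7,c→13,n→15 14:f→14,1→23,c→12,n→15 15:f→15,1→7,c→7,n→15 16:f→24,1→7,c→13,n→25 17:f→26,1→7,c→17,n→17 18:f→18,1→24,c→12,n→27 19:f→28,1→25,c→29,n→19 20:f→30,1→26,c→31,n→20 21:f→7,1→7,c→21,n→22 22:f→7,1→7,c→7,n→22 23:f→23,1→7,c→21,n→15 24:f→24,1→7,c→21,n→32 25:f→33,1→7,c→34,n→25 26:f→35,1→7,c→36,n→26 27:f→28,1→32,c→12,n→27 28:f→30,1→33,c→12,n→28 29:f→37,1→34,c→29,n→15 30:f→38,1→35,c→12,n→30 31:f→39,1→36,c→31,n→15 32:f→33,1→7,c→21,n→32 33:f→35,1→7,c→21,n→33 34:f→40,1→7,c→34,n→15 35:f→15,1→7,c→21,n→35 36:f→41,1→7,c→36,n→15 37:f→39,1→40,c→12,n→15 38:f→38,1→15,c→7,n→38 39:f→42,1→41,c→12,n→15 40:f→41,1→7,c→21,n→15 41:f→15,1→7,c→21,n→15 42:f→42,1→15,c→7,n→15 (ε-aug+det+¬).
'11': |S_i|=[45, 24, 1] end={s2} rej; 2/2 single-dels accept.
'ffcf': |S_i|=[45, 39, 25, 5, 1] end={s2} rej; 4/4 deletions ∈↓L.
'fcn1': N↓-sim [45, 39, 20, 3, 1] end={s2} — reject; 4/4 single-dels accept.
'fcnc': |S_i|=[45, 39, 20, 3, 1] end={s2} — reject; 4/4 del acc.
'cnfffc': run [45, 39, 29, 21, 13, 4, 1] end={s2} — reject; 6/6 deletions ∈↓L.
5 minimals (antichain).


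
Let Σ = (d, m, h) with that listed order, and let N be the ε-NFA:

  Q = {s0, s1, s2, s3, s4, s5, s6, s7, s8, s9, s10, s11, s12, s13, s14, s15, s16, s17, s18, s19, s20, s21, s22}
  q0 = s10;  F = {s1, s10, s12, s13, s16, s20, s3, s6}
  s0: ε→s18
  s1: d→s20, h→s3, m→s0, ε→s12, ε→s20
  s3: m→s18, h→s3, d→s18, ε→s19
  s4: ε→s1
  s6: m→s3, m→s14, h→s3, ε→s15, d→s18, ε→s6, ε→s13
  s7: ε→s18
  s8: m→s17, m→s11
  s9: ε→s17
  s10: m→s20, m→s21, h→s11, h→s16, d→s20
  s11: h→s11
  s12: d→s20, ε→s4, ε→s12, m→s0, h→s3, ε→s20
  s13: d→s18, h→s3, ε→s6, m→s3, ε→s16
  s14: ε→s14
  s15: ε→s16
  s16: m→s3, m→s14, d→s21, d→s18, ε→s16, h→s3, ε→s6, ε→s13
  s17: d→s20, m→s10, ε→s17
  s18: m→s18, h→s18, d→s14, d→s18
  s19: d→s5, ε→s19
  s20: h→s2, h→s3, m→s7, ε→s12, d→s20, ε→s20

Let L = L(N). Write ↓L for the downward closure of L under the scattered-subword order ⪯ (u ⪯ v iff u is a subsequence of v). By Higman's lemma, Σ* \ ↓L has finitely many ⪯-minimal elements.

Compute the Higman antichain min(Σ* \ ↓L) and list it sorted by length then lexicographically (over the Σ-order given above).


A = [dm, mm, hd, hhm].

|Q|=23, |F|=8, |δ|=64 (24 ε).
min D↑ (5 st, q0=0, F={3}): 0:d→1,m→1,h→2 1:d→1,m→3,h→4 2:d→3,m→4,h→4 3:d→3,m→3,h→3 4:d→3,m→3,h→4 (ε-aug+det+¬).
'dm': N↓-sim [19, 13, 4] end={s0,s14,s18,s7} — reject; 2/2 del acc.
'mm': |S_i|=[19, 13, 4] end={s0,s14,s18,s7} — reject; 2/2 single-dels accept.
'hd': run [19, 12, 4] end={s14,s18,s21,s5} rej; 2/2 del acc.
'hhm': N↓-sim [19, 12, 6, 2] end={s14,s18} — reject; 3/3 single-dels accept.
4 minimals (antichain).


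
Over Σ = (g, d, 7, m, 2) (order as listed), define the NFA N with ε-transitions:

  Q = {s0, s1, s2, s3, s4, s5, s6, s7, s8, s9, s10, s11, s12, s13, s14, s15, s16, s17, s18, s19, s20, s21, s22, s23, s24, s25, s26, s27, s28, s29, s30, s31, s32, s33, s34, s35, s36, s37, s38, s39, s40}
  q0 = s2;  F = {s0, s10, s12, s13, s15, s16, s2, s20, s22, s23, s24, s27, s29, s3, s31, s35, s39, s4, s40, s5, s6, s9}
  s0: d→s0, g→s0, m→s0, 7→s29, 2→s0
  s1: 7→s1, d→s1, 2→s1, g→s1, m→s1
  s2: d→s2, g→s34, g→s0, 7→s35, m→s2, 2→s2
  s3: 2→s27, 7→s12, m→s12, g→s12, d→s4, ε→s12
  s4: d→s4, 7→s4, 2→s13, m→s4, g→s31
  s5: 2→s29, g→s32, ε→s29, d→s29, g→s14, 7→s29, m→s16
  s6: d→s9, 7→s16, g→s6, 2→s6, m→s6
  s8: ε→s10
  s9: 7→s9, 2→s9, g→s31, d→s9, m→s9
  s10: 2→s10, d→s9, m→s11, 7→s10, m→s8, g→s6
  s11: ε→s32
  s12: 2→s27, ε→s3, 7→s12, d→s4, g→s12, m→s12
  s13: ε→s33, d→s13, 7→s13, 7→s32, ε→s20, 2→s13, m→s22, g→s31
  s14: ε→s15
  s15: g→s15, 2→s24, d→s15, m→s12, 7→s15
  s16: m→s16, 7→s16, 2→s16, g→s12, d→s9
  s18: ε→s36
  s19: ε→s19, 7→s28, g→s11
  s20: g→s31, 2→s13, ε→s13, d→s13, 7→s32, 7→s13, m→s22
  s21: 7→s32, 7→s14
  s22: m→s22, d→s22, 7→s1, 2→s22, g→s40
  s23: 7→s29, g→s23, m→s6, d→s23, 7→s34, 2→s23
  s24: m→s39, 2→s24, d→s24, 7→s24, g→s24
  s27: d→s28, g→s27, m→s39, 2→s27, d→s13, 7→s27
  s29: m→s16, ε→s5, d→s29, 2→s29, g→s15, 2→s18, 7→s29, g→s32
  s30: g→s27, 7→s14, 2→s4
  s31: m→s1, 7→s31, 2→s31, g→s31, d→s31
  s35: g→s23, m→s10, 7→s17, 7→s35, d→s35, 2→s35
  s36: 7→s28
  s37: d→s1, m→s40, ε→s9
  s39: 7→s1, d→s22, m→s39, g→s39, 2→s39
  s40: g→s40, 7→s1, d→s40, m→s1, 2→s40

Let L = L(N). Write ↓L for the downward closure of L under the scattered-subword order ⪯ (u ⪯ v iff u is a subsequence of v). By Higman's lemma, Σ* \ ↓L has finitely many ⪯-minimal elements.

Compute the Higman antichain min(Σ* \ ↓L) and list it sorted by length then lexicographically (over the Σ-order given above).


|Q|=41, |F|=22, |δ|=148 (13 ε).
min D↑ (20 st, q0=0, F={16}): 0:g→1,d→0,7→2,m→0,2→0 1:g→1,d→1,7→3,m→1,2→1 2:g→4,d→2,7→2,m→5,2→2 3:g→6,d→3,7→3,m→7,2→3 4:g→4,d→4,7→3,m→8,2→4 5:g→8,d→9,7→5,m→5,2→5 6:g→6,d→6,7→6,m→10,2→11 7:g→10,d→9,7→7,m→7,2→7 8:g→8,d→9,7→7,m→8,2→8 9:g→12,d→9,7→9,m→9,2→9 10:g→10,d→13,7→10,m→10,2→14 11:g→11,d→11,7→11,m→15,2→11 12:g→12,d→12,7→12,m→16,2→12 13:g→12,d→13,7→13,m→13,2→17 14:g→14,d→17,7→14,m→15,2→14 15:g→15,d→18,7→16,m→15,2→15 16:g→16,d→16,7→16,m→16,2→16 17:g→12,d→17,7→17,m→18,2→17 18:g→19,d→18,7→16,m→18,2→18 19:g→19,d→19,7→16,m→16,2→19 [Hopcroft].
'7mdgm': run [33, 31, 20, 11, 3, 1] end={s1} — reject; 5/5 deletions ∈↓L.
'g7g2m7': run [33, 27, 24, 17, 12, 4, 1] end={s1} ∉↓L; 6/6 del acc.
2 words, ⪯-incomp.

min(Σ*\↓L) = [7mdgm, g7g2m7].


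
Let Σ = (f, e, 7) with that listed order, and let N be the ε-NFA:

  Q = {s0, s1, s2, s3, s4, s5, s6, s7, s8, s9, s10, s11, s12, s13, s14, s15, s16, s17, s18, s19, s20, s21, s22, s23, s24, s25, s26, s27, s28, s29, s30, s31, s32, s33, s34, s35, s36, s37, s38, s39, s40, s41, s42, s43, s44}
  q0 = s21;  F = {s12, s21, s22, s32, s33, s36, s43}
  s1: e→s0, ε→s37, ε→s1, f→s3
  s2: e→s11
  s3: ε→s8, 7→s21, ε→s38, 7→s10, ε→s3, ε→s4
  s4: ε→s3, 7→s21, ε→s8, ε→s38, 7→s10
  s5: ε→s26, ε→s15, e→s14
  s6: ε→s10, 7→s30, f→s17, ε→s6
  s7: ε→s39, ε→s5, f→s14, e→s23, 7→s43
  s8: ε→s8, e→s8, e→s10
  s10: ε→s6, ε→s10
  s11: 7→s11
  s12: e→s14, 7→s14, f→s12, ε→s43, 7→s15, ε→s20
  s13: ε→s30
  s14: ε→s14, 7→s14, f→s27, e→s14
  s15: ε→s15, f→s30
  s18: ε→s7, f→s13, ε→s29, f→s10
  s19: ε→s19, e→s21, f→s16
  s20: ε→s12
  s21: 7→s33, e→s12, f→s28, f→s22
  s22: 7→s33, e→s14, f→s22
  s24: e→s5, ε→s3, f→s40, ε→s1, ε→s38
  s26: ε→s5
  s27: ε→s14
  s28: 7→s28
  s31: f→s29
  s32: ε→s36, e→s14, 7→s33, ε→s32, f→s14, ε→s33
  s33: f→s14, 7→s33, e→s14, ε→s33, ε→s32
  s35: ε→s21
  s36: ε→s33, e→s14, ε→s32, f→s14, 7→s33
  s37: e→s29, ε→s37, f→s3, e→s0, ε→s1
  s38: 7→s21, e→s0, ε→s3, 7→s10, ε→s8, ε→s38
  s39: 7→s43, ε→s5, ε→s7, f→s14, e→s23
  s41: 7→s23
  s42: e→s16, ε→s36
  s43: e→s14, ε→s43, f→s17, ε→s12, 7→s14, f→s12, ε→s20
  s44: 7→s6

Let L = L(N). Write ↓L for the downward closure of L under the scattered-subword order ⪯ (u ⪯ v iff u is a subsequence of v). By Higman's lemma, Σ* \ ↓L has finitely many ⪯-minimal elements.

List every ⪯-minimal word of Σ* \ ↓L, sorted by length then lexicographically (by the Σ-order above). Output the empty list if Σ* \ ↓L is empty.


Antichain: [fe, ee, e7, 7f, 7e].

|Q|=45, |F|=7, |δ|=115 (51 ε).
min D↑ (5 st, q0=0, F={4}): 0:f→1,e→2,7→3 1:f→1,e→4,7→3 2:f→2,e→4,7→4 3:f→4,e→4,7→3 4:f→4,e→4,7→4 [Hopcroft].
'fe': N↓-sim [14, 13, 2] end={s14,s27} rej; 2/2 deletions ∈↓L.
'ee': N↓-sim [14, 8, 2] end={s14,s27} rej; 2/2 deletions ∈↓L.
'e7': run [14, 8, 4] end={s14,s15,s27,s30} rej; 2/2 del acc.
'7f': N↓-sim [14, 8, 3] end={s14,s27,s30} ∉↓L; 2/2 deletions ∈↓L.
'7e': |S_i|=[14, 8, 2] end={s14,s27} ∉↓L; 2/2 single-dels accept.
5 obstructions.


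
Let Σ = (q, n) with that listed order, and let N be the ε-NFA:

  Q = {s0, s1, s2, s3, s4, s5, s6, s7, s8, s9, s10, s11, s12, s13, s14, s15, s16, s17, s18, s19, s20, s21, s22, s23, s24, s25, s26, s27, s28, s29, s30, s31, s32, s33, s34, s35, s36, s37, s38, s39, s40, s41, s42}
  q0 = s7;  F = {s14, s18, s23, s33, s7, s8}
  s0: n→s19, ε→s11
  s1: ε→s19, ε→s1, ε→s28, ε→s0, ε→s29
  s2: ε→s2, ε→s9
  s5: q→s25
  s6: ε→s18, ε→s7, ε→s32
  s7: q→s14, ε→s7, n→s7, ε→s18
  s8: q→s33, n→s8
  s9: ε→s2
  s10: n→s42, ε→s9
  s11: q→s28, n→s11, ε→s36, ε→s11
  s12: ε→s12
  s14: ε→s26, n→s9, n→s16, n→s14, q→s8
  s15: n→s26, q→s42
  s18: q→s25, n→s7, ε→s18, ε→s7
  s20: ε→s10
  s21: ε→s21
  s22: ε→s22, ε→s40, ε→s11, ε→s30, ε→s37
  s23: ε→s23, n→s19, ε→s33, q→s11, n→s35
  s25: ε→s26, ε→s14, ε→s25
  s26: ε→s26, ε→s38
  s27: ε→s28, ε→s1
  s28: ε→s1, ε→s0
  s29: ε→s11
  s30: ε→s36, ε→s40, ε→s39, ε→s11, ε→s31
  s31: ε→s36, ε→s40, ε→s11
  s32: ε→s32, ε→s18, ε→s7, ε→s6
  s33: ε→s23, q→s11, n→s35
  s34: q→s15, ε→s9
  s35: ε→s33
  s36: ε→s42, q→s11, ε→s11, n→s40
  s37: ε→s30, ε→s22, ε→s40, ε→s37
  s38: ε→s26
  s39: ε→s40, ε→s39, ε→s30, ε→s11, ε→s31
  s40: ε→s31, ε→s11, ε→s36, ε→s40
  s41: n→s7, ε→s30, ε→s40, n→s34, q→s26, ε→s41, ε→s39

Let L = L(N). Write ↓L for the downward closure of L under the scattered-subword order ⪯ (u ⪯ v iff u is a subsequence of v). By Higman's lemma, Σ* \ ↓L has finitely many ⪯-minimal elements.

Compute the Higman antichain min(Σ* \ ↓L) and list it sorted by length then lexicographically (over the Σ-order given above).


min(Σ*\↓L) = [qqqq].

|Q|=43, |F|=6, |δ|=103 (75 ε).
min D↑ (5 st, q0=0, F={4}): 0:q→1,n→0 1:q→2,n→1 2:q→3,n→2 3:q→4,n→3 4:q→4,n→4.
'qqqq': |S_i|=[23, 21, 14, 13, 10] end={s0,s1,s11,s19,s28,s29,s31,s36,s40,s42} ∉↓L; 4/4 single-dels accept.
1 words, ⪯-incomp.


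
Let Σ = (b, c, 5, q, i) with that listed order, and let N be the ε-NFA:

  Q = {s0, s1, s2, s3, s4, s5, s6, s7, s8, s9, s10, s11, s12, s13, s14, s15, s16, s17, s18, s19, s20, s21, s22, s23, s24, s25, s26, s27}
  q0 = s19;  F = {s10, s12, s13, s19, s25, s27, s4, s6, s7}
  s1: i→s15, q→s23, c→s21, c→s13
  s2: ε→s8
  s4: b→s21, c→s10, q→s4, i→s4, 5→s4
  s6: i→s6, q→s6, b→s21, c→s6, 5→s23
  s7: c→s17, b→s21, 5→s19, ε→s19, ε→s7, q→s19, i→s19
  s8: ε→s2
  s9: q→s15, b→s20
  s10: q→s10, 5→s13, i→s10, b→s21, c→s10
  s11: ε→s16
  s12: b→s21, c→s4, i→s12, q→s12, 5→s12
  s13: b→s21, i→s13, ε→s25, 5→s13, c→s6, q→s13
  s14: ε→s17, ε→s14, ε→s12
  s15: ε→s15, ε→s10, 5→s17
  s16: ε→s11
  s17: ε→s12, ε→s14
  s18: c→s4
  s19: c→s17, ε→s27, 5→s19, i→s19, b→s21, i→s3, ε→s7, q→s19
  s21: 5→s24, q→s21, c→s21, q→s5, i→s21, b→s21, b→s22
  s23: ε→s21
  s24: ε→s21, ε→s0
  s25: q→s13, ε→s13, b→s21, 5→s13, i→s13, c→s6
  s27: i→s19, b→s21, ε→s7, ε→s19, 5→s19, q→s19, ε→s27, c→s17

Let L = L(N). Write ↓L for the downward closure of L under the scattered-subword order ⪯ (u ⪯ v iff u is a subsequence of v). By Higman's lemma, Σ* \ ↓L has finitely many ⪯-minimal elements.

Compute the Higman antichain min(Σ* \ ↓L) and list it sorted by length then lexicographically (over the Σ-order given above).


min(Σ*\↓L) = [b, ccc5c5].

|Q|=28, |F|=9, |δ|=84 (23 ε).
min D↑ (7 st, q0=0, F={1}): 0:b→1,c→2,5→0,q→0,i→0 1:b→1,c→1,5→1,q→1,i→1 2:b→1,c→3,5→2,q→2,i→2 3:b→1,c→4,5→3,q→3,i→3 4:b→1,c→4,5→5,q→4,i→4 5:b→1,c→6,5→5,q→5,i→5 6:b→1,c→6,5→1,q→6,i→6 [Hopcroft].
'b': N↓-sim [18, 5] end={s0,s21,s22,s24,s5} — reject; 1/1 del acc.
'ccc5c5': |S_i|=[18, 14, 11, 10, 9, 7, 6] end={s0,s21,s22,s23,s24,s5} ∉↓L; 6/6 del acc.
2 words, ⪯-incomp.


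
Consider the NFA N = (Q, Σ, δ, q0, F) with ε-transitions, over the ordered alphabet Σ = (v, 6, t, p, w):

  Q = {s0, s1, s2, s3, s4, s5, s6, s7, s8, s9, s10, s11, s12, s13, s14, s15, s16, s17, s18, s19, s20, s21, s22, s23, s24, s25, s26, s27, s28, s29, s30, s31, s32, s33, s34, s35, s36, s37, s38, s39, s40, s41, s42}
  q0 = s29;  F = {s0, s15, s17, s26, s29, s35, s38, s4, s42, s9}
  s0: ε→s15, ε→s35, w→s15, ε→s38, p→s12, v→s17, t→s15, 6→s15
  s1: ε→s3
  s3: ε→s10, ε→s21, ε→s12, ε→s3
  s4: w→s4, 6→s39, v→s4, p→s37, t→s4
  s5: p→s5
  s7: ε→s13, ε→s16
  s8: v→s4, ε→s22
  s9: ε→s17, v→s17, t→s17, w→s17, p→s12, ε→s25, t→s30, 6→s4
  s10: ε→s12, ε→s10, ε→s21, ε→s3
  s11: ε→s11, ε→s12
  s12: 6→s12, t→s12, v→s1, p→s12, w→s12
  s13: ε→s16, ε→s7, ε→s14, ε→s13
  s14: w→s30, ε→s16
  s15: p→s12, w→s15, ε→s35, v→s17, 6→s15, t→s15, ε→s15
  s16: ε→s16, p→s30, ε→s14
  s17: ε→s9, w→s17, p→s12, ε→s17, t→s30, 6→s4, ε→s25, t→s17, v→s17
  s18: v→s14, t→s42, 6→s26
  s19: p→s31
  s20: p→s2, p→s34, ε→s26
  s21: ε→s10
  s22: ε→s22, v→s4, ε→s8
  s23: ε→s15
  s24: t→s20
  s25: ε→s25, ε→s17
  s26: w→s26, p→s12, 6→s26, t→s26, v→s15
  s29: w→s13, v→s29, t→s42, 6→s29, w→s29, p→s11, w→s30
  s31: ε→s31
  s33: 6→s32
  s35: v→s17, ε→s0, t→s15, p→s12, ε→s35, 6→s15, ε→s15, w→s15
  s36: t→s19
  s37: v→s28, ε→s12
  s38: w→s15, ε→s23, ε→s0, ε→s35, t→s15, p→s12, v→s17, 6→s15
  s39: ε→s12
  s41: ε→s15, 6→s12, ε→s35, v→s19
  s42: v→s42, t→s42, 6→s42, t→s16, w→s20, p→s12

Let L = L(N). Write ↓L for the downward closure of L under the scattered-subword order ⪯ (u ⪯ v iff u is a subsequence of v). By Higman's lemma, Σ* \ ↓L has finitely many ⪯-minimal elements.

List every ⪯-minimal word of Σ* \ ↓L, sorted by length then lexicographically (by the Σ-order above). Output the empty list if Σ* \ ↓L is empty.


A = [p, twvv66].

|Q|=43, |F|=10, |δ|=126 (49 ε).
min D↑ (7 st, q0=0, F={2}): 0:v→0,6→0,t→1,p→2,w→0 1:v→1,6→1,t→1,p→2,w→3 2:v→2,6→2,t→2,p→2,w→2 3:v→4,6→3,t→3,p→2,w→3 4:v→5,6→4,t→4,p→2,w→4 5:v→5,6→6,t→5,p→2,w→5 6:v→6,6→2,t→6,p→2,w→6 (ε-aug+det+¬).
'p': run [29, 11] end={s1,s10,s11,s12,s2,s21,s28,s3,s30,s34,s37} rej; 1/1 single-dels accept.
'twvv66': N↓-sim [29, 25, 22, 18, 13, 9, 6] end={s1,s10,s12,s21,s3,s39} ∉↓L; 6/6 single-dels accept.
2 obstructions.


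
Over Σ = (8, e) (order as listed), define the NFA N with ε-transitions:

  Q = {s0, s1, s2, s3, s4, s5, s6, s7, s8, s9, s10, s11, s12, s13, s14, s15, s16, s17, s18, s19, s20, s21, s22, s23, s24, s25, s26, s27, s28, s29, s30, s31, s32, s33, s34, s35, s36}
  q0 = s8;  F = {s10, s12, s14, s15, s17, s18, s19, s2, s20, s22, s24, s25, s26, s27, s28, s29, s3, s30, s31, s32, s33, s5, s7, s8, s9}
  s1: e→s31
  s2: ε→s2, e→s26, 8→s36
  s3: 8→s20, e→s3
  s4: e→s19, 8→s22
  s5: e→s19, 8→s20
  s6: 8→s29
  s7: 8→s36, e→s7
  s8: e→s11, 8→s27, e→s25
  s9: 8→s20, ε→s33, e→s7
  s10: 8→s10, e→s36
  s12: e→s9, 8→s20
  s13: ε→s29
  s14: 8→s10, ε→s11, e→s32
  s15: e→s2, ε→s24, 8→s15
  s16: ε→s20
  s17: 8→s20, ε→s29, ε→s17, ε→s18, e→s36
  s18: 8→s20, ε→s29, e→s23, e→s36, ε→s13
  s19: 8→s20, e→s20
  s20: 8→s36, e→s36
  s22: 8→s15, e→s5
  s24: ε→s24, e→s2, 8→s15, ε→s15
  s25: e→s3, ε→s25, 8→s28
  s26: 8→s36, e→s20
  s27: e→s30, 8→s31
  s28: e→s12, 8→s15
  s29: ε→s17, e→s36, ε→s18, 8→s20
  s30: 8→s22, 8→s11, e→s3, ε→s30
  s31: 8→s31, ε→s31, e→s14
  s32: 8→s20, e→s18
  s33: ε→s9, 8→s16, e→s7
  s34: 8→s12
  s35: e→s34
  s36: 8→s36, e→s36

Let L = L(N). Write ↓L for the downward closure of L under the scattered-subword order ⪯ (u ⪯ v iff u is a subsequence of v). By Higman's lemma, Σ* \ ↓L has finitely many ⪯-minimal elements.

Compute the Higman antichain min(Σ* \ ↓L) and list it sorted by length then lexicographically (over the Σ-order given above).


|Q|=37, |F|=25, |δ|=80 (19 ε).
min D↑ (22 st, q0=0, F={17}): 0:8→1,e→2 1:8→3,e→4 2:8→5,e→6 3:8→3,e→7 4:8→8,e→6 5:8→9,e→10 6:8→11,e→6 7:8→12,e→13 8:8→9,e→14 9:8→9,e→15 10:8→11,e→16 11:8→17,e→17 12:8→12,e→17 13:8→11,e→18 14:8→11,e→19 15:8→17,e→20 16:8→11,e→21 17:8→17,e→17 18:8→11,e→17 19:8→11,e→11 20:8→17,e→11 21:8→17,e→21 [Hopcroft].
'ee88': run [30, 27, 18, 3, 1] end={s36} — reject; 4/4 deletions ∈↓L.
'ee8e': run [30, 27, 18, 3, 1] end={s36} — reject; 4/4 single-dels accept.
'88e8e': run [30, 28, 20, 15, 3, 1] end={s36} ∉↓L; 5/5 del acc.
'e88e8': N↓-sim [30, 27, 17, 8, 4, 1] end={s36} ∉↓L; 5/5 del acc.
'88eeee': run [30, 28, 20, 15, 10, 7, 2] end={s23,s36} rej; 6/6 single-dels accept.
'e8eee8': |S_i|=[30, 27, 17, 11, 8, 3, 1] end={s36} ∉↓L; 6/6 deletions ∈↓L.
6 minimals (antichain).

A = [ee88, ee8e, 88e8e, e88e8, 88eeee, e8eee8].
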